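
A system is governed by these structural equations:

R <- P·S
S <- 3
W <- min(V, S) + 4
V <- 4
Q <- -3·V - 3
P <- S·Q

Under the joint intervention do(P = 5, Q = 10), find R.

The joint intervention fixes P = 5, Q = 10, removing each variable's own equation.
R = P·S  [with P=5, S=3]  = 15

15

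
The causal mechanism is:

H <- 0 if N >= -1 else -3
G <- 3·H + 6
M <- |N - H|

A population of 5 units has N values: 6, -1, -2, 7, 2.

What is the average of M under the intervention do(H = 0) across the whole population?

3.6

Under do(H=0), H's equation is replaced by H=0 for every unit. Per-unit M: 6, 1, 2, 7, 2. Mean = 3.6.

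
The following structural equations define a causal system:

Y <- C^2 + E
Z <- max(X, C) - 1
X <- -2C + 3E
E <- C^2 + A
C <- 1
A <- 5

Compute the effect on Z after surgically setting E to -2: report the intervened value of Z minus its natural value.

The intervention breaks the incoming arrows to E: E <- C^2 + A no longer applies, and E = -2.
X = -2C + 3E  [with C=1, E=-2]  = -8
Z = max(X, C) - 1  [with X=-8, C=1]  = 0
Without intervention: E = C^2 + A  [with C=1, A=5]  = 6; X = -2C + 3E  [with C=1, E=6]  = 16; Z = max(X, C) - 1  [with X=16, C=1]  = 15.
Change = 0 − 15 = -15.

-15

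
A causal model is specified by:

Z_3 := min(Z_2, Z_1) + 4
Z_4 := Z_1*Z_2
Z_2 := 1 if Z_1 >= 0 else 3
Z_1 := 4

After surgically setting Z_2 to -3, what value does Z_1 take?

Under do(Z_2=-3), the mechanism Z_2 := 1 if Z_1 >= 0 else 3 is discarded; Z_2 is fixed at -3.
Z_1 is not downstream of the intervention, so its value is determined by the original equations.

4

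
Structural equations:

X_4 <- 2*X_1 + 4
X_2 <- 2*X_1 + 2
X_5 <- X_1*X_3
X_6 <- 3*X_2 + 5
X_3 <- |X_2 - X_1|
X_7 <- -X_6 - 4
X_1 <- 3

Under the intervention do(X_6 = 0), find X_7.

-4

Intervening sets X_6 = 0 and removes its equation (X_6 <- 3*X_2 + 5).
X_7 = -X_6 - 4  [with X_6=0]  = -4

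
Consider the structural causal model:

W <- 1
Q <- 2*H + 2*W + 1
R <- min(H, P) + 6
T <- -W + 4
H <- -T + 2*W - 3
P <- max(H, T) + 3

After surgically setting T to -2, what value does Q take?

do(T=-2) replaces the equation T <- -W + 4 with the constant T = -2.
H = -T + 2*W - 3  [with T=-2, W=1]  = 1
Q = 2*H + 2*W + 1  [with H=1, W=1]  = 5

5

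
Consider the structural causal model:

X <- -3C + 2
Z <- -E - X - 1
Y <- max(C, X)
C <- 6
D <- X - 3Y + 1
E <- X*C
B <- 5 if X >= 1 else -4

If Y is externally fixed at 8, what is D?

-39

The intervention breaks the incoming arrows to Y: Y <- max(C, X) no longer applies, and Y = 8.
X = -3C + 2  [with C=6]  = -16
D = X - 3Y + 1  [with X=-16, Y=8]  = -39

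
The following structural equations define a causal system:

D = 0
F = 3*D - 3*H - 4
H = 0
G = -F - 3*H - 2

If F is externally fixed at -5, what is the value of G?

The intervention breaks the incoming arrows to F: F = 3*D - 3*H - 4 no longer applies, and F = -5.
G = -F - 3*H - 2  [with F=-5, H=0]  = 3

3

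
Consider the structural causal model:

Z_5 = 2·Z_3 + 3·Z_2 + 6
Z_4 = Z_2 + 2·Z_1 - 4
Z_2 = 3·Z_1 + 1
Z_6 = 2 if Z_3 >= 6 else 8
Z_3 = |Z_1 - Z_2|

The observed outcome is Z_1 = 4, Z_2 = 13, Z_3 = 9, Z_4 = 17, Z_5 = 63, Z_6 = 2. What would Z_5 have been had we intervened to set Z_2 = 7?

do(Z_2=7) replaces the equation Z_2 = 3·Z_1 + 1 with the constant Z_2 = 7.
Z_3 = |Z_1 - Z_2|  [with Z_1=4, Z_2=7]  = 3
Z_5 = 2·Z_3 + 3·Z_2 + 6  [with Z_3=3, Z_2=7]  = 33

33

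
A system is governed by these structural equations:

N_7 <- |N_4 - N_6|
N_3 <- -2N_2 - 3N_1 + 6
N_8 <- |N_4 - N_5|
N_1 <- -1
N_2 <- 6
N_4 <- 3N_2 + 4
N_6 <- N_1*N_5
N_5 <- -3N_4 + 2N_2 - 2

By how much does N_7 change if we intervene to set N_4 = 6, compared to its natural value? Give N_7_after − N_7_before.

-32

The intervention breaks the incoming arrows to N_4: N_4 <- 3N_2 + 4 no longer applies, and N_4 = 6.
N_5 = -3N_4 + 2N_2 - 2  [with N_4=6, N_2=6]  = -8
N_6 = N_1*N_5  [with N_1=-1, N_5=-8]  = 8
N_7 = |N_4 - N_6|  [with N_4=6, N_6=8]  = 2
Without intervention: N_4 = 3N_2 + 4  [with N_2=6]  = 22; N_5 = -3N_4 + 2N_2 - 2  [with N_4=22, N_2=6]  = -56; N_6 = N_1*N_5  [with N_1=-1, N_5=-56]  = 56; N_7 = |N_4 - N_6|  [with N_4=22, N_6=56]  = 34.
Change = 2 − 34 = -32.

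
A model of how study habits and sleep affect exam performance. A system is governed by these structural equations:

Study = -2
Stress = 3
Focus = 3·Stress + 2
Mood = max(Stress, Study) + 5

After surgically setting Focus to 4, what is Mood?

The intervention breaks the incoming arrows to Focus: Focus = 3·Stress + 2 no longer applies, and Focus = 4.
Mood is not downstream of the intervention, so its value is determined by the original equations.
Mood = max(Stress, Study) + 5  [with Stress=3, Study=-2]  = 8

8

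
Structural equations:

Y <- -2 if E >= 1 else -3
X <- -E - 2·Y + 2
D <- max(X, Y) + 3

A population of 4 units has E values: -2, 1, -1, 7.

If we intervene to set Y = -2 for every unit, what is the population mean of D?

Every unit gets Y=-2 under the intervention. D values become 11, 8, 10, 2; E[D|do(Y=-2)] = 7.75.

7.75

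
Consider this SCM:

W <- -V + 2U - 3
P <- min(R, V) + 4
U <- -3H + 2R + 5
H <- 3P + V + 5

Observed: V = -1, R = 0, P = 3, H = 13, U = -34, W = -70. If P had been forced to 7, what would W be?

The intervention breaks the incoming arrows to P: P <- min(R, V) + 4 no longer applies, and P = 7.
H = 3P + V + 5  [with P=7, V=-1]  = 25
U = -3H + 2R + 5  [with H=25, R=0]  = -70
W = -V + 2U - 3  [with V=-1, U=-70]  = -142

-142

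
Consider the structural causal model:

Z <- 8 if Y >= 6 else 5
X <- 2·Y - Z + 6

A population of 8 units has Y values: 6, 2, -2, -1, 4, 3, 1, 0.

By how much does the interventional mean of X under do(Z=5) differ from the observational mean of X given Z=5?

1.25

The intervention sets Z=5 in all 8 units regardless of Y. Recomputing X per unit gives 13, 5, -3, -1, 9, 7, 3, 1; average 4.25.
Conditioning on Z=5 selects the 7 unit(s) with Y ∈ {2, -2, -1, 4, 3, 1, 0}. Their X values: 5, -3, -1, 9, 7, 3, 1. Mean = 3.
Difference = 4.25 − 3 = 1.25.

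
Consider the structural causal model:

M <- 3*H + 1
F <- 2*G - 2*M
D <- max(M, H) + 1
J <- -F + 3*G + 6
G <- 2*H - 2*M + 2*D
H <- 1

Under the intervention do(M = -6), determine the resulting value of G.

Under do(M=-6), the mechanism M <- 3*H + 1 is discarded; M is fixed at -6.
D = max(M, H) + 1  [with M=-6, H=1]  = 2
G = 2*H - 2*M + 2*D  [with H=1, M=-6, D=2]  = 18

18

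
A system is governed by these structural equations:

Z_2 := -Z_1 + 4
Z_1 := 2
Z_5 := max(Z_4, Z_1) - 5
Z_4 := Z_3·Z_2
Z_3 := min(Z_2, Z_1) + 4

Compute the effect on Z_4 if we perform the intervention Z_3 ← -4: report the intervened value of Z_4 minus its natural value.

The intervention breaks the incoming arrows to Z_3: Z_3 := min(Z_2, Z_1) + 4 no longer applies, and Z_3 = -4.
Z_2 = -Z_1 + 4  [with Z_1=2]  = 2
Z_4 = Z_3·Z_2  [with Z_3=-4, Z_2=2]  = -8
Without intervention: Z_2 = -Z_1 + 4  [with Z_1=2]  = 2; Z_3 = min(Z_2, Z_1) + 4  [with Z_2=2, Z_1=2]  = 6; Z_4 = Z_3·Z_2  [with Z_3=6, Z_2=2]  = 12.
Change = -8 − 12 = -20.

-20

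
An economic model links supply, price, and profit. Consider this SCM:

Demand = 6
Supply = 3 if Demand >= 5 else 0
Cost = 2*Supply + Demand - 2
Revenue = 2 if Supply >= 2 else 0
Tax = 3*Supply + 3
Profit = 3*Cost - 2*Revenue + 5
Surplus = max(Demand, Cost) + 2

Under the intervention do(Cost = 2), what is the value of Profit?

7

The intervention breaks the incoming arrows to Cost: Cost = 2*Supply + Demand - 2 no longer applies, and Cost = 2.
Supply = 3 if Demand >= 5 else 0  [with Demand=6]  = 3
Revenue = 2 if Supply >= 2 else 0  [with Supply=3]  = 2
Profit = 3*Cost - 2*Revenue + 5  [with Cost=2, Revenue=2]  = 7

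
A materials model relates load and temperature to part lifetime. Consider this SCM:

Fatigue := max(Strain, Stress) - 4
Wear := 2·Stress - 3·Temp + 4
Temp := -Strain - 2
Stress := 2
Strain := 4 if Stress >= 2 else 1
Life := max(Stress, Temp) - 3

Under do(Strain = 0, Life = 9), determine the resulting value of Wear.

14

The joint intervention fixes Strain = 0, Life = 9, removing each variable's own equation.
Temp = -Strain - 2  [with Strain=0]  = -2
Wear = 2·Stress - 3·Temp + 4  [with Stress=2, Temp=-2]  = 14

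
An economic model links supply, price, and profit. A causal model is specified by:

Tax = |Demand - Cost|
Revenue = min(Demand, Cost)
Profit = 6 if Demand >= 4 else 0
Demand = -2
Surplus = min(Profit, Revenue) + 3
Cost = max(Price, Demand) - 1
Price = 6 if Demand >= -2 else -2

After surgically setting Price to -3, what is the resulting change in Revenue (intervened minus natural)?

-1

Under do(Price=-3), the mechanism Price = 6 if Demand >= -2 else -2 is discarded; Price is fixed at -3.
Cost = max(Price, Demand) - 1  [with Price=-3, Demand=-2]  = -3
Revenue = min(Demand, Cost)  [with Demand=-2, Cost=-3]  = -3
Without intervention: Price = 6 if Demand >= -2 else -2  [with Demand=-2]  = 6; Cost = max(Price, Demand) - 1  [with Price=6, Demand=-2]  = 5; Revenue = min(Demand, Cost)  [with Demand=-2, Cost=5]  = -2.
Change = -3 − (-2) = -1.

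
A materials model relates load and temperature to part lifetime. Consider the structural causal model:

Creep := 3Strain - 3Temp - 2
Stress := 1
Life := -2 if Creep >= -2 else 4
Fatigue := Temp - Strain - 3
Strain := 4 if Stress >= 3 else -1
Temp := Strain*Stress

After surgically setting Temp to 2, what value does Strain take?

Under do(Temp=2), the mechanism Temp := Strain*Stress is discarded; Temp is fixed at 2.
Since Strain is not a descendant of the intervened variable, it is unaffected.
Strain = 4 if Stress >= 3 else -1  [with Stress=1]  = -1

-1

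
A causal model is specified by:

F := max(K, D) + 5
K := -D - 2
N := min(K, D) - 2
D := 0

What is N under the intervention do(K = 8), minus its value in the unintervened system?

2

The intervention breaks the incoming arrows to K: K := -D - 2 no longer applies, and K = 8.
N = min(K, D) - 2  [with K=8, D=0]  = -2
Without intervention: K = -D - 2  [with D=0]  = -2; N = min(K, D) - 2  [with K=-2, D=0]  = -4.
Change = -2 − (-4) = 2.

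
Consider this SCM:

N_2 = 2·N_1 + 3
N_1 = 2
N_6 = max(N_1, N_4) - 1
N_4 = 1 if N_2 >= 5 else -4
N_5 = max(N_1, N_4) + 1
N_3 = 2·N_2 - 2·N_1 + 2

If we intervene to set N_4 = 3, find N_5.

Intervening sets N_4 = 3 and removes its equation (N_4 = 1 if N_2 >= 5 else -4).
N_5 = max(N_1, N_4) + 1  [with N_1=2, N_4=3]  = 4

4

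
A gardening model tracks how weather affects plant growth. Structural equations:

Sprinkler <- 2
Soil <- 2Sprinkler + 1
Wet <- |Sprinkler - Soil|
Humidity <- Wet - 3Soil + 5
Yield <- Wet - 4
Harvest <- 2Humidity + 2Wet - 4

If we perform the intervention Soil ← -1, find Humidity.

Under do(Soil=-1), the mechanism Soil <- 2Sprinkler + 1 is discarded; Soil is fixed at -1.
Wet = |Sprinkler - Soil|  [with Sprinkler=2, Soil=-1]  = 3
Humidity = Wet - 3Soil + 5  [with Wet=3, Soil=-1]  = 11

11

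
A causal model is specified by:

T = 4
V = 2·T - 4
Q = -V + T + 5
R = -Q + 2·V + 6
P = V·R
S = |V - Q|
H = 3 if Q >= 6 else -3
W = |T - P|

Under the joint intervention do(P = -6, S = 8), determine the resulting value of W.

10

Setting P = -6, S = 8 by intervention discards those variables' equations.
W = |T - P|  [with T=4, P=-6]  = 10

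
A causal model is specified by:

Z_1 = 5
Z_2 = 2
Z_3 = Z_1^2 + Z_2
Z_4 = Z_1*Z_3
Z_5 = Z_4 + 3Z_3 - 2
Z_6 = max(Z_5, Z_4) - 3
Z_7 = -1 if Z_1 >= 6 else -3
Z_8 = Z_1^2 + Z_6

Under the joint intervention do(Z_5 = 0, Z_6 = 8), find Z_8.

Setting Z_5 = 0, Z_6 = 8 by intervention discards those variables' equations.
Z_8 = Z_1^2 + Z_6  [with Z_1=5, Z_6=8]  = 33

33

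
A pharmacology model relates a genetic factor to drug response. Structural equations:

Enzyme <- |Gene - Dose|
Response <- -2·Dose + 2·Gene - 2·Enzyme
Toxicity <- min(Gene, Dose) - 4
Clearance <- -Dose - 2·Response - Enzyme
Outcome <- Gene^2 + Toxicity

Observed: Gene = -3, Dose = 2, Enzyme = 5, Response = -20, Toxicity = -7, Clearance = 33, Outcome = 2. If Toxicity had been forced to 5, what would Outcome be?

Under do(Toxicity=5), the mechanism Toxicity <- min(Gene, Dose) - 4 is discarded; Toxicity is fixed at 5.
Outcome = Gene^2 + Toxicity  [with Gene=-3, Toxicity=5]  = 14

14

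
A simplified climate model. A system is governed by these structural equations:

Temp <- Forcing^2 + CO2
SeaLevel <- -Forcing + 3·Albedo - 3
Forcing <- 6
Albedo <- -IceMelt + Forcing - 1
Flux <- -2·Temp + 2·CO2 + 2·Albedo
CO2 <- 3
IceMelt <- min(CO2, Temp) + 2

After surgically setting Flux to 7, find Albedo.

0

The intervention breaks the incoming arrows to Flux: Flux <- -2·Temp + 2·CO2 + 2·Albedo no longer applies, and Flux = 7.
Albedo is not downstream of the intervention, so its value is determined by the original equations.
Temp = Forcing^2 + CO2  [with Forcing=6, CO2=3]  = 39
IceMelt = min(CO2, Temp) + 2  [with CO2=3, Temp=39]  = 5
Albedo = -IceMelt + Forcing - 1  [with IceMelt=5, Forcing=6]  = 0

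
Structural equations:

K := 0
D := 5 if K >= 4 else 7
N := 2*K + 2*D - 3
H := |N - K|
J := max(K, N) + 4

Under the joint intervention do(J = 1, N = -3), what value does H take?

3

Under do(J = 1, N = -3), each intervened variable's structural equation is replaced by its fixed value.
H = |N - K|  [with N=-3, K=0]  = 3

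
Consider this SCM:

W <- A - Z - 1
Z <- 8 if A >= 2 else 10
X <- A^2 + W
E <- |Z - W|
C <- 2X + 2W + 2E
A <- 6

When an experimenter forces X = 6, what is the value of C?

28

Under do(X=6), the mechanism X <- A^2 + W is discarded; X is fixed at 6.
Z = 8 if A >= 2 else 10  [with A=6]  = 8
W = A - Z - 1  [with A=6, Z=8]  = -3
E = |Z - W|  [with Z=8, W=-3]  = 11
C = 2X + 2W + 2E  [with X=6, W=-3, E=11]  = 28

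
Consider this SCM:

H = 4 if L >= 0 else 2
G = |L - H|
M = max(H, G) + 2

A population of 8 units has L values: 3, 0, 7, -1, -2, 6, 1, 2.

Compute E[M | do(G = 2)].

The intervention sets G=2 in all 8 units regardless of L. Recomputing M per unit gives 6, 6, 6, 4, 4, 6, 6, 6; average 5.5.

5.5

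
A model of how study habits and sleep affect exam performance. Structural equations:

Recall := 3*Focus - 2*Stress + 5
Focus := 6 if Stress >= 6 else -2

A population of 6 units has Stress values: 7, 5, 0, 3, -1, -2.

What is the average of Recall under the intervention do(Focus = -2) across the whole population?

Under do(Focus=-2), Focus's equation is replaced by Focus=-2 for every unit. Per-unit Recall: -15, -11, -1, -7, 1, 3. Mean = -5.

-5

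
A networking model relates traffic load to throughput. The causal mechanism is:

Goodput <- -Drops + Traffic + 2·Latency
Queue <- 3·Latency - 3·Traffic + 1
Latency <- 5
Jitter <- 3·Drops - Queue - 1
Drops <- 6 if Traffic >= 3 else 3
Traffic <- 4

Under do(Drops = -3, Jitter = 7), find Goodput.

The joint intervention fixes Drops = -3, Jitter = 7, removing each variable's own equation.
Goodput = -Drops + Traffic + 2·Latency  [with Drops=-3, Traffic=4, Latency=5]  = 17

17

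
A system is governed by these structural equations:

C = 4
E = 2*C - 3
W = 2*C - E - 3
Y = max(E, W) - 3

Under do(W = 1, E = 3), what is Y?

0

The joint intervention fixes W = 1, E = 3, removing each variable's own equation.
Y = max(E, W) - 3  [with E=3, W=1]  = 0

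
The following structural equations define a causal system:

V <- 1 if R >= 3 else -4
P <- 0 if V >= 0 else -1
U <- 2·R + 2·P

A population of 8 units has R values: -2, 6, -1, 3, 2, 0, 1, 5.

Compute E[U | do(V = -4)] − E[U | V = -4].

Every unit gets V=-4 under the intervention. U values become -6, 10, -4, 4, 2, -2, 0, 8; E[U|do(V=-4)] = 1.5.
Observing V=-4 restricts to units where V's equation naturally yields -4: R ∈ {-2, -1, 2, 0, 1}. In that subpopulation U = -6, -4, 2, -2, 0, mean -2.
Difference = 1.5 − (-2) = 3.5.

3.5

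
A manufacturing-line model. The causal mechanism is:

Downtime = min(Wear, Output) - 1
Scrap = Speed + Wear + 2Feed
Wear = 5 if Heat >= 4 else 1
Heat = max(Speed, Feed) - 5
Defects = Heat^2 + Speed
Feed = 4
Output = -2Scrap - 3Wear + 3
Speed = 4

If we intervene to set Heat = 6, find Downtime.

The intervention breaks the incoming arrows to Heat: Heat = max(Speed, Feed) - 5 no longer applies, and Heat = 6.
Wear = 5 if Heat >= 4 else 1  [with Heat=6]  = 5
Scrap = Speed + Wear + 2Feed  [with Speed=4, Wear=5, Feed=4]  = 17
Output = -2Scrap - 3Wear + 3  [with Scrap=17, Wear=5]  = -46
Downtime = min(Wear, Output) - 1  [with Wear=5, Output=-46]  = -47

-47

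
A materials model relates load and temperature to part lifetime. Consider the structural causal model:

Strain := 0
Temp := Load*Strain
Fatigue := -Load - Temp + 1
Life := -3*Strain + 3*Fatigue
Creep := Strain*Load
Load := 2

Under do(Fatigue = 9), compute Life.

The intervention breaks the incoming arrows to Fatigue: Fatigue := -Load - Temp + 1 no longer applies, and Fatigue = 9.
Life = -3*Strain + 3*Fatigue  [with Strain=0, Fatigue=9]  = 27

27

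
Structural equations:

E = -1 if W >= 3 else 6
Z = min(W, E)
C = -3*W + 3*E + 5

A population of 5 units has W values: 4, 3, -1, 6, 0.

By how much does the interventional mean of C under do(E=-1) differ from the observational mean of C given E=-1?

Every unit gets E=-1 under the intervention. C values become -10, -7, 5, -16, 2; E[C|do(E=-1)] = -5.2.
Observing E=-1 restricts to units where E's equation naturally yields -1: W ∈ {4, 3, 6}. In that subpopulation C = -10, -7, -16, mean -11.
Difference = -5.2 − (-11) = 5.8.

5.8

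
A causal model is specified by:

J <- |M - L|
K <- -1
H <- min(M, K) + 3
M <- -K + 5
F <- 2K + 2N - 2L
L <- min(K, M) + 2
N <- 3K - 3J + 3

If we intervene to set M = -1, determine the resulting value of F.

Under do(M=-1), the mechanism M <- -K + 5 is discarded; M is fixed at -1.
L = min(K, M) + 2  [with K=-1, M=-1]  = 1
J = |M - L|  [with M=-1, L=1]  = 2
N = 3K - 3J + 3  [with K=-1, J=2]  = -6
F = 2K + 2N - 2L  [with K=-1, N=-6, L=1]  = -16

-16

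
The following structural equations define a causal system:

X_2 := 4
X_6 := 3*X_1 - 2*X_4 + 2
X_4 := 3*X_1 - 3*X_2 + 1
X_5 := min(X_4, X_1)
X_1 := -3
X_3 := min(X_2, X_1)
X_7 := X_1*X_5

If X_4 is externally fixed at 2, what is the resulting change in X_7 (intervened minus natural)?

The intervention breaks the incoming arrows to X_4: X_4 := 3*X_1 - 3*X_2 + 1 no longer applies, and X_4 = 2.
X_5 = min(X_4, X_1)  [with X_4=2, X_1=-3]  = -3
X_7 = X_1*X_5  [with X_1=-3, X_5=-3]  = 9
Without intervention: X_4 = 3*X_1 - 3*X_2 + 1  [with X_1=-3, X_2=4]  = -20; X_5 = min(X_4, X_1)  [with X_4=-20, X_1=-3]  = -20; X_7 = X_1*X_5  [with X_1=-3, X_5=-20]  = 60.
Change = 9 − 60 = -51.

-51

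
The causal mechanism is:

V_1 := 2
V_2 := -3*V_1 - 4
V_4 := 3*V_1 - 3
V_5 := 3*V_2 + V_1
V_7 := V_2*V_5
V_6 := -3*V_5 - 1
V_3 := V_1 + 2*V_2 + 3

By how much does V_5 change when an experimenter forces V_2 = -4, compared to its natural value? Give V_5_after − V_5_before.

do(V_2=-4) replaces the equation V_2 := -3*V_1 - 4 with the constant V_2 = -4.
V_5 = 3*V_2 + V_1  [with V_2=-4, V_1=2]  = -10
Without intervention: V_2 = -3*V_1 - 4  [with V_1=2]  = -10; V_5 = 3*V_2 + V_1  [with V_2=-10, V_1=2]  = -28.
Change = -10 − (-28) = 18.

18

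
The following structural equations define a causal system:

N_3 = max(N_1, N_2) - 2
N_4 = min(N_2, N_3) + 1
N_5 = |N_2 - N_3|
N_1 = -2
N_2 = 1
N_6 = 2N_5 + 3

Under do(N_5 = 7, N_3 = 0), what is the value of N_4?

1

Under do(N_5 = 7, N_3 = 0), each intervened variable's structural equation is replaced by its fixed value.
N_4 = min(N_2, N_3) + 1  [with N_2=1, N_3=0]  = 1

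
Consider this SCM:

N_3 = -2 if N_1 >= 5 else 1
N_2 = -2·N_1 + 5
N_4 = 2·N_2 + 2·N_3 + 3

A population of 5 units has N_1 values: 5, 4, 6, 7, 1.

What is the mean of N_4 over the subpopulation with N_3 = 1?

Observing N_3=1 restricts to units where N_3's equation naturally yields 1: N_1 ∈ {4, 1}. In that subpopulation N_4 = -1, 11, mean 5.

5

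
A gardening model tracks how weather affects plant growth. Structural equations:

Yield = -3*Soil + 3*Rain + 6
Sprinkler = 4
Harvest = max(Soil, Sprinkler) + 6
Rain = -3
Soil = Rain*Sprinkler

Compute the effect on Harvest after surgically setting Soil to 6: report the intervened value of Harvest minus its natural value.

do(Soil=6) replaces the equation Soil = Rain*Sprinkler with the constant Soil = 6.
Harvest = max(Soil, Sprinkler) + 6  [with Soil=6, Sprinkler=4]  = 12
Without intervention: Soil = Rain*Sprinkler  [with Rain=-3, Sprinkler=4]  = -12; Harvest = max(Soil, Sprinkler) + 6  [with Soil=-12, Sprinkler=4]  = 10.
Change = 12 − 10 = 2.

2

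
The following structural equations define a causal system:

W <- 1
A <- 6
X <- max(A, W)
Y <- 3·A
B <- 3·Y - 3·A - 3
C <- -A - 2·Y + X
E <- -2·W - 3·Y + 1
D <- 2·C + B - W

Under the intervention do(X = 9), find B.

do(X=9) replaces the equation X <- max(A, W) with the constant X = 9.
B is not downstream of the intervention, so its value is determined by the original equations.
Y = 3·A  [with A=6]  = 18
B = 3·Y - 3·A - 3  [with Y=18, A=6]  = 33

33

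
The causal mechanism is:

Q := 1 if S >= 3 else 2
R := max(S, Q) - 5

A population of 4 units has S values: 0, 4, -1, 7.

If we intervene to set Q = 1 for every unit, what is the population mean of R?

Every unit gets Q=1 under the intervention. R values become -4, -1, -4, 2; E[R|do(Q=1)] = -1.75.

-1.75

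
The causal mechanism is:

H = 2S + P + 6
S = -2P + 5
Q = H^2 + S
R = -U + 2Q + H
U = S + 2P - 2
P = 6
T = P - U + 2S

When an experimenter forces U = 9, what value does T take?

The intervention breaks the incoming arrows to U: U = S + 2P - 2 no longer applies, and U = 9.
S = -2P + 5  [with P=6]  = -7
T = P - U + 2S  [with P=6, U=9, S=-7]  = -17

-17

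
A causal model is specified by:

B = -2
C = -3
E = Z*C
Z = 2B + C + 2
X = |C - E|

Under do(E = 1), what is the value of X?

4

Intervening sets E = 1 and removes its equation (E = Z*C).
X = |C - E|  [with C=-3, E=1]  = 4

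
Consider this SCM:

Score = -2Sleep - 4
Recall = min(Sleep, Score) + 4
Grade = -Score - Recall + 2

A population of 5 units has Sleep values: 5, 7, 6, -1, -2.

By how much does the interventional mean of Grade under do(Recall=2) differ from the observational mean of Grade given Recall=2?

Every unit gets Recall=2 under the intervention. Grade values become 14, 18, 16, 2, 0; E[Grade|do(Recall=2)] = 10.
E[Grade|Recall=2] averages over only the 2 units with Recall=2 (Sleep = -1, -2): Grade = 2, 0, mean 1.
Difference = 10 − 1 = 9.

9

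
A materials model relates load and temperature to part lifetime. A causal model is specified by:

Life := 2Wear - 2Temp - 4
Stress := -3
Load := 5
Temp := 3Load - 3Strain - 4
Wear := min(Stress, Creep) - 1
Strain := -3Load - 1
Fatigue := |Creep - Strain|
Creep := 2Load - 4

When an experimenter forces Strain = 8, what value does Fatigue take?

2

The intervention breaks the incoming arrows to Strain: Strain := -3Load - 1 no longer applies, and Strain = 8.
Creep = 2Load - 4  [with Load=5]  = 6
Fatigue = |Creep - Strain|  [with Creep=6, Strain=8]  = 2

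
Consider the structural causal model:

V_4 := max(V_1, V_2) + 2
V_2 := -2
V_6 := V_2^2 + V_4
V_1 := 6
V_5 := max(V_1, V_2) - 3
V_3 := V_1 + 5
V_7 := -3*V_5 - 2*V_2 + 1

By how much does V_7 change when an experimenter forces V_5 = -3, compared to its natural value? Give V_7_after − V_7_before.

Under do(V_5=-3), the mechanism V_5 := max(V_1, V_2) - 3 is discarded; V_5 is fixed at -3.
V_7 = -3*V_5 - 2*V_2 + 1  [with V_5=-3, V_2=-2]  = 14
Without intervention: V_5 = max(V_1, V_2) - 3  [with V_1=6, V_2=-2]  = 3; V_7 = -3*V_5 - 2*V_2 + 1  [with V_5=3, V_2=-2]  = -4.
Change = 14 − (-4) = 18.

18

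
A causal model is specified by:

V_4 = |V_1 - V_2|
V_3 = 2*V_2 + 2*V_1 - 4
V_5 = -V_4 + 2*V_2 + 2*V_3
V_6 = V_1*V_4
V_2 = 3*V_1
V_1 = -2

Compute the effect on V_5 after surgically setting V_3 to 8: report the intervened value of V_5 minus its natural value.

56

do(V_3=8) replaces the equation V_3 = 2*V_2 + 2*V_1 - 4 with the constant V_3 = 8.
V_2 = 3*V_1  [with V_1=-2]  = -6
V_4 = |V_1 - V_2|  [with V_1=-2, V_2=-6]  = 4
V_5 = -V_4 + 2*V_2 + 2*V_3  [with V_4=4, V_2=-6, V_3=8]  = 0
Without intervention: V_2 = 3*V_1  [with V_1=-2]  = -6; V_3 = 2*V_2 + 2*V_1 - 4  [with V_2=-6, V_1=-2]  = -20; V_4 = |V_1 - V_2|  [with V_1=-2, V_2=-6]  = 4; V_5 = -V_4 + 2*V_2 + 2*V_3  [with V_4=4, V_2=-6, V_3=-20]  = -56.
Change = 0 − (-56) = 56.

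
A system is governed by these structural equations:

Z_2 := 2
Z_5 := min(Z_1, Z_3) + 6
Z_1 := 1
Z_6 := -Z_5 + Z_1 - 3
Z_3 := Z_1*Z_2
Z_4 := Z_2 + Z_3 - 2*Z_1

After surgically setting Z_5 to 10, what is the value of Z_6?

-12

The intervention breaks the incoming arrows to Z_5: Z_5 := min(Z_1, Z_3) + 6 no longer applies, and Z_5 = 10.
Z_6 = -Z_5 + Z_1 - 3  [with Z_5=10, Z_1=1]  = -12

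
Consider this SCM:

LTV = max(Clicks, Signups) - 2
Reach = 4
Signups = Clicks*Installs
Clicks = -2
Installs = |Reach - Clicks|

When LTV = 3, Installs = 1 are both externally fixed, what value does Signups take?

Under do(LTV = 3, Installs = 1), each intervened variable's structural equation is replaced by its fixed value.
Signups = Clicks*Installs  [with Clicks=-2, Installs=1]  = -2

-2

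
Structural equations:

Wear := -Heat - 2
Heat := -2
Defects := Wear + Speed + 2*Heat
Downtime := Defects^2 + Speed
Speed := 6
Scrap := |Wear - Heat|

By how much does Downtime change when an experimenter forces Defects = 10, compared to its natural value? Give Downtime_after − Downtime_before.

96

Under do(Defects=10), the mechanism Defects := Wear + Speed + 2*Heat is discarded; Defects is fixed at 10.
Downtime = Defects^2 + Speed  [with Defects=10, Speed=6]  = 106
Without intervention: Wear = -Heat - 2  [with Heat=-2]  = 0; Defects = Wear + Speed + 2*Heat  [with Wear=0, Speed=6, Heat=-2]  = 2; Downtime = Defects^2 + Speed  [with Defects=2, Speed=6]  = 10.
Change = 106 − 10 = 96.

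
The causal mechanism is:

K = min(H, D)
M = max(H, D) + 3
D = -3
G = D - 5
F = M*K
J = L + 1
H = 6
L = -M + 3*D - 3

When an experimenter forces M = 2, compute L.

Intervening sets M = 2 and removes its equation (M = max(H, D) + 3).
L = -M + 3*D - 3  [with M=2, D=-3]  = -14

-14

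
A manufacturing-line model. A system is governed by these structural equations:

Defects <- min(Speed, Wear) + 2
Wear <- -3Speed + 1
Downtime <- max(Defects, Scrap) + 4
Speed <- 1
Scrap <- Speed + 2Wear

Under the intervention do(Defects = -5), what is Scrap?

The intervention breaks the incoming arrows to Defects: Defects <- min(Speed, Wear) + 2 no longer applies, and Defects = -5.
Scrap is not downstream of the intervention, so its value is determined by the original equations.
Wear = -3Speed + 1  [with Speed=1]  = -2
Scrap = Speed + 2Wear  [with Speed=1, Wear=-2]  = -3

-3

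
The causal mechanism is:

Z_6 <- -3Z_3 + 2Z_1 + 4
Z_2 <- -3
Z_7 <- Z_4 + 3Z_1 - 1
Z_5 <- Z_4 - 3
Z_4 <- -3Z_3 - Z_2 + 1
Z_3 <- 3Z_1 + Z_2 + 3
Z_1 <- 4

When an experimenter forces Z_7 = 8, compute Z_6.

Intervening sets Z_7 = 8 and removes its equation (Z_7 <- Z_4 + 3Z_1 - 1).
Since Z_6 is not a descendant of the intervened variable, it is unaffected.
Z_3 = 3Z_1 + Z_2 + 3  [with Z_1=4, Z_2=-3]  = 12
Z_6 = -3Z_3 + 2Z_1 + 4  [with Z_3=12, Z_1=4]  = -24

-24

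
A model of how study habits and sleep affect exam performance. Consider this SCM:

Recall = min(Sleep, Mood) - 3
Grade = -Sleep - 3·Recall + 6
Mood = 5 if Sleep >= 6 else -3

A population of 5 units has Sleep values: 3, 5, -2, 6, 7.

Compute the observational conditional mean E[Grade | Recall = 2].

E[Grade|Recall=2] averages over only the 2 units with Recall=2 (Sleep = 6, 7): Grade = -6, -7, mean -6.5.

-6.5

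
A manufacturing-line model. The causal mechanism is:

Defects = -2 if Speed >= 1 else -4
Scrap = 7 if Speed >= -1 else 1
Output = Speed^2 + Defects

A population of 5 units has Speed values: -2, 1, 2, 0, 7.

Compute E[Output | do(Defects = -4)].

7.6

Every unit gets Defects=-4 under the intervention. Output values become 0, -3, 0, -4, 45; E[Output|do(Defects=-4)] = 7.6.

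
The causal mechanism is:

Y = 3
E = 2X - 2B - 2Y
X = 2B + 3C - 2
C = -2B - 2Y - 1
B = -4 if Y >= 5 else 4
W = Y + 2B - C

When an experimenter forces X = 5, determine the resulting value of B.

Under do(X=5), the mechanism X = 2B + 3C - 2 is discarded; X is fixed at 5.
No directed path runs from X to B, so B keeps its natural value.
B = -4 if Y >= 5 else 4  [with Y=3]  = 4

4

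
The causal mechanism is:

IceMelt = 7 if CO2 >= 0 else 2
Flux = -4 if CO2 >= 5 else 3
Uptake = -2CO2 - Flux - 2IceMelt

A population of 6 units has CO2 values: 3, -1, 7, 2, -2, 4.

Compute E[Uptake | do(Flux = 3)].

The intervention sets Flux=3 in all 6 units regardless of CO2. Recomputing Uptake per unit gives -23, -5, -31, -21, -3, -25; average -18.

-18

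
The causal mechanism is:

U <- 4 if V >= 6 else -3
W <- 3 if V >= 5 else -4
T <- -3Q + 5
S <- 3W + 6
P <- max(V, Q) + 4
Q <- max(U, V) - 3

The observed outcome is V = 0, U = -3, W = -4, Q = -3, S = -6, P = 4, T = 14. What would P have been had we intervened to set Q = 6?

10

Under do(Q=6), the mechanism Q <- max(U, V) - 3 is discarded; Q is fixed at 6.
P = max(V, Q) + 4  [with V=0, Q=6]  = 10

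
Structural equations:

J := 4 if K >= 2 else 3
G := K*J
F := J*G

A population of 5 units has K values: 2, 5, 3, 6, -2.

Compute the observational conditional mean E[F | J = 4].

Observing J=4 restricts to units where J's equation naturally yields 4: K ∈ {2, 5, 3, 6}. In that subpopulation F = 32, 80, 48, 96, mean 64.

64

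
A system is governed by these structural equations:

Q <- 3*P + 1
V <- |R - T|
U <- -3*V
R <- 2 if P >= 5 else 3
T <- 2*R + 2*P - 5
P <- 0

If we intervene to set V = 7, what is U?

-21

Under do(V=7), the mechanism V <- |R - T| is discarded; V is fixed at 7.
U = -3*V  [with V=7]  = -21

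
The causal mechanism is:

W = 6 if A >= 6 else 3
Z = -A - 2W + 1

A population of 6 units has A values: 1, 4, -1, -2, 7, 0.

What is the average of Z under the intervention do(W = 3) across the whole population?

-6.5

do(W=3) breaks W's dependence on A. With W=3 fixed, Z across the units is -6, -9, -4, -3, -12, -5, mean -6.5.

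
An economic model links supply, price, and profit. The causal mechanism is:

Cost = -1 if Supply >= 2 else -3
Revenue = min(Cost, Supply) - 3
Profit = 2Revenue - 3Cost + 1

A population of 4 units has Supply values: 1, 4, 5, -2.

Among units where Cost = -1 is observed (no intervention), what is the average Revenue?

E[Revenue|Cost=-1] averages over only the 2 units with Cost=-1 (Supply = 4, 5): Revenue = -4, -4, mean -4.

-4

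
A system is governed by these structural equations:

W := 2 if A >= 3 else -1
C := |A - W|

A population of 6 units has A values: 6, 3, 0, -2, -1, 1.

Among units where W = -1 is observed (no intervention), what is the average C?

Conditioning on W=-1 selects the 4 unit(s) with A ∈ {0, -2, -1, 1}. Their C values: 1, 1, 0, 2. Mean = 1.

1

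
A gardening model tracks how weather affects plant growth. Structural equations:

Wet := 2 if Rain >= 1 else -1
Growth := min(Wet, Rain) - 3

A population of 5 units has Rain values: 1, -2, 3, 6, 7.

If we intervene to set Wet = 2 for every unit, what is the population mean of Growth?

Under do(Wet=2), Wet's equation is replaced by Wet=2 for every unit. Per-unit Growth: -2, -5, -1, -1, -1. Mean = -2.

-2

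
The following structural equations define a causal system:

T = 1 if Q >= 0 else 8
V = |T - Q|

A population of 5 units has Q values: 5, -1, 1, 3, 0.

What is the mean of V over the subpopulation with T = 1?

1.75

E[V|T=1] averages over only the 4 units with T=1 (Q = 5, 1, 3, 0): V = 4, 0, 2, 1, mean 1.75.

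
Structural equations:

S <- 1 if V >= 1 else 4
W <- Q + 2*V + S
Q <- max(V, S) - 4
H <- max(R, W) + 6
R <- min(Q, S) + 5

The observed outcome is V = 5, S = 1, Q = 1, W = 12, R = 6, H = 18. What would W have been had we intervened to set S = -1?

Under do(S=-1), the mechanism S <- 1 if V >= 1 else 4 is discarded; S is fixed at -1.
Q = max(V, S) - 4  [with V=5, S=-1]  = 1
W = Q + 2*V + S  [with Q=1, V=5, S=-1]  = 10

10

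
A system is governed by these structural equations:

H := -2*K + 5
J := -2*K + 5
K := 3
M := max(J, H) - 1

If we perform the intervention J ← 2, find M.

Under do(J=2), the mechanism J := -2*K + 5 is discarded; J is fixed at 2.
H = -2*K + 5  [with K=3]  = -1
M = max(J, H) - 1  [with J=2, H=-1]  = 1

1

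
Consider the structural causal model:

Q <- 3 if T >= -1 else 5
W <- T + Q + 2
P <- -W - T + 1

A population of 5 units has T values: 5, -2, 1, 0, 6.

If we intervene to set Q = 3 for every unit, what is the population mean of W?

Under do(Q=3), Q's equation is replaced by Q=3 for every unit. Per-unit W: 10, 3, 6, 5, 11. Mean = 7.

7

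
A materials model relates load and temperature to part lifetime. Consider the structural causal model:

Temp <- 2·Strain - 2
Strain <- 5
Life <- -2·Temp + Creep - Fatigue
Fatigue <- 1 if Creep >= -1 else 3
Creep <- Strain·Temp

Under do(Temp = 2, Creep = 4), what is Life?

-1

Under do(Temp = 2, Creep = 4), each intervened variable's structural equation is replaced by its fixed value.
Fatigue = 1 if Creep >= -1 else 3  [with Creep=4]  = 1
Life = -2·Temp + Creep - Fatigue  [with Temp=2, Creep=4, Fatigue=1]  = -1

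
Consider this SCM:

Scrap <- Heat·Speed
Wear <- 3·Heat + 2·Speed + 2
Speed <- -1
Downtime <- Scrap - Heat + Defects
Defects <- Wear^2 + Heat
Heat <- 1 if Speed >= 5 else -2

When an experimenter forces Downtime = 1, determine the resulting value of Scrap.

do(Downtime=1) replaces the equation Downtime <- Scrap - Heat + Defects with the constant Downtime = 1.
Since Scrap is not a descendant of the intervened variable, it is unaffected.
Heat = 1 if Speed >= 5 else -2  [with Speed=-1]  = -2
Scrap = Heat·Speed  [with Heat=-2, Speed=-1]  = 2

2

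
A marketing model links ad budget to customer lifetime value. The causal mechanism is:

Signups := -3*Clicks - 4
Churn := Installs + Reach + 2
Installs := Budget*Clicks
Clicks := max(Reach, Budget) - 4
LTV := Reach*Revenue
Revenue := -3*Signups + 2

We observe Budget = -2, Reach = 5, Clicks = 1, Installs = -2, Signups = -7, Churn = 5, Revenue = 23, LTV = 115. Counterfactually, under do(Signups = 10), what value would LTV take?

do(Signups=10) replaces the equation Signups := -3*Clicks - 4 with the constant Signups = 10.
Revenue = -3*Signups + 2  [with Signups=10]  = -28
LTV = Reach*Revenue  [with Reach=5, Revenue=-28]  = -140

-140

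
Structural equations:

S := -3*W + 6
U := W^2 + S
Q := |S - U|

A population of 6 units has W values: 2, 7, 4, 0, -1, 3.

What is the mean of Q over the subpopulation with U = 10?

Conditioning on U=10 selects the 2 unit(s) with W ∈ {4, -1}. Their Q values: 16, 1. Mean = 8.5.

8.5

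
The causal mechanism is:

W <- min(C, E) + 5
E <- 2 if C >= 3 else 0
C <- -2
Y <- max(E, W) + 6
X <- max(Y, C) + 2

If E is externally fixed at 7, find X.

15

do(E=7) replaces the equation E <- 2 if C >= 3 else 0 with the constant E = 7.
W = min(C, E) + 5  [with C=-2, E=7]  = 3
Y = max(E, W) + 6  [with E=7, W=3]  = 13
X = max(Y, C) + 2  [with Y=13, C=-2]  = 15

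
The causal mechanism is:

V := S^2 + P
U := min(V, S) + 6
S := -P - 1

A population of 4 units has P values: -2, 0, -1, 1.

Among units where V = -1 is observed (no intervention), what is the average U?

Observing V=-1 restricts to units where V's equation naturally yields -1: P ∈ {-2, -1}. In that subpopulation U = 5, 5, mean 5.

5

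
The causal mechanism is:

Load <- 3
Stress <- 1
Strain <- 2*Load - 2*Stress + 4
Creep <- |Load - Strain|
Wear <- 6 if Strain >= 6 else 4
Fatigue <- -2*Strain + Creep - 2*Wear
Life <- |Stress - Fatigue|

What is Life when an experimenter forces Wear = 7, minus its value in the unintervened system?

Under do(Wear=7), the mechanism Wear <- 6 if Strain >= 6 else 4 is discarded; Wear is fixed at 7.
Strain = 2*Load - 2*Stress + 4  [with Load=3, Stress=1]  = 8
Creep = |Load - Strain|  [with Load=3, Strain=8]  = 5
Fatigue = -2*Strain + Creep - 2*Wear  [with Strain=8, Creep=5, Wear=7]  = -25
Life = |Stress - Fatigue|  [with Stress=1, Fatigue=-25]  = 26
Without intervention: Strain = 2*Load - 2*Stress + 4  [with Load=3, Stress=1]  = 8; Creep = |Load - Strain|  [with Load=3, Strain=8]  = 5; Wear = 6 if Strain >= 6 else 4  [with Strain=8]  = 6; Fatigue = -2*Strain + Creep - 2*Wear  [with Strain=8, Creep=5, Wear=6]  = -23; Life = |Stress - Fatigue|  [with Stress=1, Fatigue=-23]  = 24.
Change = 26 − 24 = 2.

2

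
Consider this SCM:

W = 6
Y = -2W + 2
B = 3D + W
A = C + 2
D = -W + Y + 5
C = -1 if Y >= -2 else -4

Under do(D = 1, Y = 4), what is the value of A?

Setting D = 1, Y = 4 by intervention discards those variables' equations.
C = -1 if Y >= -2 else -4  [with Y=4]  = -1
A = C + 2  [with C=-1]  = 1

1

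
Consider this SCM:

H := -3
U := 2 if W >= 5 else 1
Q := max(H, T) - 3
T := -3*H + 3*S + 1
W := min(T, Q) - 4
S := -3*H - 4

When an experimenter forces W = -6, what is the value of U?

1

The intervention breaks the incoming arrows to W: W := min(T, Q) - 4 no longer applies, and W = -6.
U = 2 if W >= 5 else 1  [with W=-6]  = 1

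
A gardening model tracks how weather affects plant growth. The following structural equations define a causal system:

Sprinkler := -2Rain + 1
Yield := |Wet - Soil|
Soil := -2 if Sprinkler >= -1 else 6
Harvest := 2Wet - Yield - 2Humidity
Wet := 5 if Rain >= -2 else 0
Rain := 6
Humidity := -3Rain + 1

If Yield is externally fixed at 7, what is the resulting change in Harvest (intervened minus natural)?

-6

Intervening sets Yield = 7 and removes its equation (Yield := |Wet - Soil|).
Wet = 5 if Rain >= -2 else 0  [with Rain=6]  = 5
Humidity = -3Rain + 1  [with Rain=6]  = -17
Harvest = 2Wet - Yield - 2Humidity  [with Wet=5, Yield=7, Humidity=-17]  = 37
Without intervention: Sprinkler = -2Rain + 1  [with Rain=6]  = -11; Soil = -2 if Sprinkler >= -1 else 6  [with Sprinkler=-11]  = 6; Wet = 5 if Rain >= -2 else 0  [with Rain=6]  = 5; Humidity = -3Rain + 1  [with Rain=6]  = -17; Yield = |Wet - Soil|  [with Wet=5, Soil=6]  = 1; Harvest = 2Wet - Yield - 2Humidity  [with Wet=5, Yield=1, Humidity=-17]  = 43.
Change = 37 − 43 = -6.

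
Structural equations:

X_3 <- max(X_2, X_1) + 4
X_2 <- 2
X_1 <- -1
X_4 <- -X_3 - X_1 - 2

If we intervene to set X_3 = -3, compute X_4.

The intervention breaks the incoming arrows to X_3: X_3 <- max(X_2, X_1) + 4 no longer applies, and X_3 = -3.
X_4 = -X_3 - X_1 - 2  [with X_3=-3, X_1=-1]  = 2

2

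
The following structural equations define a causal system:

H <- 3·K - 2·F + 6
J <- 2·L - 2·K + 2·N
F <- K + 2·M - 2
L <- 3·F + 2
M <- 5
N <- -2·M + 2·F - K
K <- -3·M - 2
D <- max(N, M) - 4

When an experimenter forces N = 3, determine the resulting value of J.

Under do(N=3), the mechanism N <- -2·M + 2·F - K is discarded; N is fixed at 3.
K = -3·M - 2  [with M=5]  = -17
F = K + 2·M - 2  [with K=-17, M=5]  = -9
L = 3·F + 2  [with F=-9]  = -25
J = 2·L - 2·K + 2·N  [with L=-25, K=-17, N=3]  = -10

-10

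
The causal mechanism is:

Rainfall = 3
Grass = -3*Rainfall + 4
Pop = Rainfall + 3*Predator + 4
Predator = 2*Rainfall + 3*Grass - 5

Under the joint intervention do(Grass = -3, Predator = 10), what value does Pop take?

37

Setting Grass = -3, Predator = 10 by intervention discards those variables' equations.
Pop = Rainfall + 3*Predator + 4  [with Rainfall=3, Predator=10]  = 37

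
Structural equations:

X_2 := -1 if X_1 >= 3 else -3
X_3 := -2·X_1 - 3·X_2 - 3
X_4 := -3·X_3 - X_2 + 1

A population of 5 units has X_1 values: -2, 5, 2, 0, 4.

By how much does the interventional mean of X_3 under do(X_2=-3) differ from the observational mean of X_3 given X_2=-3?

Every unit gets X_2=-3 under the intervention. X_3 values become 10, -4, 2, 6, -2; E[X_3|do(X_2=-3)] = 2.4.
Observing X_2=-3 restricts to units where X_2's equation naturally yields -3: X_1 ∈ {-2, 2, 0}. In that subpopulation X_3 = 10, 2, 6, mean 6.
Difference = 2.4 − 6 = -3.6.

-3.6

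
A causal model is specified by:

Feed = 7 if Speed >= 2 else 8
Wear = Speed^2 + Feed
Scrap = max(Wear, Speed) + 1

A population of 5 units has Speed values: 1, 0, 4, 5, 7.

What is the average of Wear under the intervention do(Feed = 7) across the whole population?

do(Feed=7) breaks Feed's dependence on Speed. With Feed=7 fixed, Wear across the units is 8, 7, 23, 32, 56, mean 25.2.

25.2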